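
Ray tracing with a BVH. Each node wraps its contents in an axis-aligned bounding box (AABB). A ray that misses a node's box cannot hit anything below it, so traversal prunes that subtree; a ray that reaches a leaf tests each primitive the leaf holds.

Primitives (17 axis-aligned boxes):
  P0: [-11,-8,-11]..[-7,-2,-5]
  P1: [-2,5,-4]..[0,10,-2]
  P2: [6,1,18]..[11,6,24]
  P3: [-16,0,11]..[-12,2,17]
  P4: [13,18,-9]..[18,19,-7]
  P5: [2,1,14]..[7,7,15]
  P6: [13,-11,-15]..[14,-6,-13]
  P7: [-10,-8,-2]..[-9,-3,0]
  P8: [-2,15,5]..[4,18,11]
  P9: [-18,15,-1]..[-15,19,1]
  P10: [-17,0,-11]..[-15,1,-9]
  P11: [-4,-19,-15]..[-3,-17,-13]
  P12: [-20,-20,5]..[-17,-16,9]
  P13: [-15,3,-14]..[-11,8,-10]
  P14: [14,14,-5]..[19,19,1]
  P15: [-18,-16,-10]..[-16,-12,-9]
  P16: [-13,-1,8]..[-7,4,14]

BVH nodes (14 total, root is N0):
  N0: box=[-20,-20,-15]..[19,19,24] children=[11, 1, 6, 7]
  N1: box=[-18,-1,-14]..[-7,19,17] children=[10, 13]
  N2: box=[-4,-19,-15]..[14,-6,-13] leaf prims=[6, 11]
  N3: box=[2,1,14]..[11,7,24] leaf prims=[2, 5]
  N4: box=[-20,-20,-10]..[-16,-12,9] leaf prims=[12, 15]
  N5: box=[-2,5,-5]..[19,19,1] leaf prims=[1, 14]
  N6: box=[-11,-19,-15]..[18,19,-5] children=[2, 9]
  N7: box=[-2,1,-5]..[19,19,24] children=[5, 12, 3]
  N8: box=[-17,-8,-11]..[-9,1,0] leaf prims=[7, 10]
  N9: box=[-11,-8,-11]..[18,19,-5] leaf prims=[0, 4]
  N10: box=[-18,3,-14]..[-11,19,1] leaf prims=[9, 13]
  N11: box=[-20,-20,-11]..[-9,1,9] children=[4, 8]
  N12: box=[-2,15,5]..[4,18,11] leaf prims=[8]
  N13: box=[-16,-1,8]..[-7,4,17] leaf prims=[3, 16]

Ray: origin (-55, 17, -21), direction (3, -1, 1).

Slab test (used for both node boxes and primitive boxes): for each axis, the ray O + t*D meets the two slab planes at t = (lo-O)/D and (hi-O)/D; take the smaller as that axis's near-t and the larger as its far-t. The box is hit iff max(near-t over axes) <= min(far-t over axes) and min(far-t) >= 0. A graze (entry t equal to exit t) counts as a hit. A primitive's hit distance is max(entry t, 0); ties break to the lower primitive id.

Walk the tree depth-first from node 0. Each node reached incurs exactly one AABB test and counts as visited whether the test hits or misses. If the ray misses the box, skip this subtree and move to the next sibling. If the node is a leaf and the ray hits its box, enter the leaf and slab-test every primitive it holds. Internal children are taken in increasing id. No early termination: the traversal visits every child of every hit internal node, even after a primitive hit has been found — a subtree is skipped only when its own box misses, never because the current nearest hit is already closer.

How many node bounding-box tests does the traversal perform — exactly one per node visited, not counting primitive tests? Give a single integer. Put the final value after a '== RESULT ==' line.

Traverse from the root:
N0 x:[35/3,74/3] y:[-2,37] z:[6,45] -> hit [35/3,74/3], descend [1, 6, 7, 11]
  N1 x:[37/3,16] y:[-2,18] z:[7,38] -> hit [37/3,16], descend [10, 13]
    N10 x:[37/3,44/3] y:[-2,14] z:[7,22] -> hit [37/3,14] leaf, test {P9(miss), P13(miss)}
    N13 x:[13,16] y:[13,18] z:[29,38] -> miss, prune
  N6 x:[44/3,73/3] y:[-2,36] z:[6,16] -> hit [44/3,16], descend [2, 9]
    N2 x:[17,23] y:[23,36] z:[6,8] -> miss, prune
    N9 x:[44/3,73/3] y:[-2,25] z:[10,16] -> hit [44/3,16] leaf, test {P0(miss), P4(miss)}
  N7 x:[53/3,74/3] y:[-2,16] z:[16,45] -> miss, prune
  N11 x:[35/3,46/3] y:[16,37] z:[10,30] -> miss, prune

Visited [0, 1, 10, 13, 6, 2, 9, 7, 11]. Tests: 9 box, 2 leaf. Nearest: miss.

== RESULT ==
9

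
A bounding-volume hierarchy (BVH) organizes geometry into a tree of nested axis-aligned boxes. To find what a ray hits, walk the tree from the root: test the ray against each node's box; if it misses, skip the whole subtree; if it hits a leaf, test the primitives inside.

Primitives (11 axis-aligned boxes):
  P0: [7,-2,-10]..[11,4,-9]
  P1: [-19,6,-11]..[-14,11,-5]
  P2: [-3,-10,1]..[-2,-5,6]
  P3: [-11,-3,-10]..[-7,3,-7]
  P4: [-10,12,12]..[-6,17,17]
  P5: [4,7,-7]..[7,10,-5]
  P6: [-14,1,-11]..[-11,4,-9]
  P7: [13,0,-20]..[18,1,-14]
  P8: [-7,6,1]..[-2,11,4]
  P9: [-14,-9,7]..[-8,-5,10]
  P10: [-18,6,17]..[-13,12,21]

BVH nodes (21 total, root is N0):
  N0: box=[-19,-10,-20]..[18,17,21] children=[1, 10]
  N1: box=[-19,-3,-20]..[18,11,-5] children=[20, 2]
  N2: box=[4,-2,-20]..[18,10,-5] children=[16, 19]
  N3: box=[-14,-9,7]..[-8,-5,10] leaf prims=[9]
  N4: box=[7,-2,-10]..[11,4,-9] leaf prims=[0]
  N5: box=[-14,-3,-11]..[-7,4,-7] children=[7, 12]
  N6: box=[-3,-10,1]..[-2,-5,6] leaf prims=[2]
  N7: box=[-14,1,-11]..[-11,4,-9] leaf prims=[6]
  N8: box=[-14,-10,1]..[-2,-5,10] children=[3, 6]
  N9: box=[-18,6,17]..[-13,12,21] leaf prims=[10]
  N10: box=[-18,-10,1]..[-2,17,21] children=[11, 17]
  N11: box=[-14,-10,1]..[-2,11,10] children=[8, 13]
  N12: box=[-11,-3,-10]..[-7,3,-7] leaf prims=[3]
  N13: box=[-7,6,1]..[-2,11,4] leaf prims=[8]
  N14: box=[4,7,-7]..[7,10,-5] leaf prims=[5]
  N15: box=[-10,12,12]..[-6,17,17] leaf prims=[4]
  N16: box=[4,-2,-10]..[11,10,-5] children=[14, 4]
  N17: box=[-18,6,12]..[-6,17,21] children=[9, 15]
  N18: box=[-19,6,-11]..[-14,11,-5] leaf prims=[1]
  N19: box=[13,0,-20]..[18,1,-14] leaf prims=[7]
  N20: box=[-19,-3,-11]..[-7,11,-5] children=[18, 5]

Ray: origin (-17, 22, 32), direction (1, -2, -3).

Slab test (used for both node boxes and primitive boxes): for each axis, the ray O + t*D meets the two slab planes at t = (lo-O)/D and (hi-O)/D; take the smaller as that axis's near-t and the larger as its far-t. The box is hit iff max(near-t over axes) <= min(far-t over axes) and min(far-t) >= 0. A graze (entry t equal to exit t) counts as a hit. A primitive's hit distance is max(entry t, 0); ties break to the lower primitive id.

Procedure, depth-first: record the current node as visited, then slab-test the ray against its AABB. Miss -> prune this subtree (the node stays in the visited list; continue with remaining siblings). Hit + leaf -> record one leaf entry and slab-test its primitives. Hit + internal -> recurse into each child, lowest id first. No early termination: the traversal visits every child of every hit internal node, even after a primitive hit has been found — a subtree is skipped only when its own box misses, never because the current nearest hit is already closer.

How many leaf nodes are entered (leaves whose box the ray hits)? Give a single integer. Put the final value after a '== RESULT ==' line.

Traverse from the root:
N0 x:[-2,35] y:[5/2,16] z:[11/3,52/3] -> hit [11/3,16], descend [1, 10]
  N1 x:[-2,35] y:[11/2,25/2] z:[37/3,52/3] -> hit [37/3,25/2], descend [2, 20]
    N2 x:[21,35] y:[6,12] z:[37/3,52/3] -> miss, prune
    N20 x:[-2,10] y:[11/2,25/2] z:[37/3,43/3] -> miss, prune
  N10 x:[-1,15] y:[5/2,16] z:[11/3,31/3] -> hit [11/3,31/3], descend [11, 17]
    N11 x:[3,15] y:[11/2,16] z:[22/3,31/3] -> hit [22/3,31/3], descend [8, 13]
      N8 x:[3,15] y:[27/2,16] z:[22/3,31/3] -> miss, prune
      N13 x:[10,15] y:[11/2,8] z:[28/3,31/3] -> miss, prune
    N17 x:[-1,11] y:[5/2,8] z:[11/3,20/3] -> hit [11/3,20/3], descend [9, 15]
      N9 x:[-1,4] y:[5,8] z:[11/3,5] -> miss, prune
      N15 x:[7,11] y:[5/2,5] z:[5,20/3] -> miss, prune

Visited [0, 1, 2, 20, 10, 11, 8, 13, 17, 9, 15]. Tests: 11 box, 0 leaf. Nearest: miss.

== RESULT ==
0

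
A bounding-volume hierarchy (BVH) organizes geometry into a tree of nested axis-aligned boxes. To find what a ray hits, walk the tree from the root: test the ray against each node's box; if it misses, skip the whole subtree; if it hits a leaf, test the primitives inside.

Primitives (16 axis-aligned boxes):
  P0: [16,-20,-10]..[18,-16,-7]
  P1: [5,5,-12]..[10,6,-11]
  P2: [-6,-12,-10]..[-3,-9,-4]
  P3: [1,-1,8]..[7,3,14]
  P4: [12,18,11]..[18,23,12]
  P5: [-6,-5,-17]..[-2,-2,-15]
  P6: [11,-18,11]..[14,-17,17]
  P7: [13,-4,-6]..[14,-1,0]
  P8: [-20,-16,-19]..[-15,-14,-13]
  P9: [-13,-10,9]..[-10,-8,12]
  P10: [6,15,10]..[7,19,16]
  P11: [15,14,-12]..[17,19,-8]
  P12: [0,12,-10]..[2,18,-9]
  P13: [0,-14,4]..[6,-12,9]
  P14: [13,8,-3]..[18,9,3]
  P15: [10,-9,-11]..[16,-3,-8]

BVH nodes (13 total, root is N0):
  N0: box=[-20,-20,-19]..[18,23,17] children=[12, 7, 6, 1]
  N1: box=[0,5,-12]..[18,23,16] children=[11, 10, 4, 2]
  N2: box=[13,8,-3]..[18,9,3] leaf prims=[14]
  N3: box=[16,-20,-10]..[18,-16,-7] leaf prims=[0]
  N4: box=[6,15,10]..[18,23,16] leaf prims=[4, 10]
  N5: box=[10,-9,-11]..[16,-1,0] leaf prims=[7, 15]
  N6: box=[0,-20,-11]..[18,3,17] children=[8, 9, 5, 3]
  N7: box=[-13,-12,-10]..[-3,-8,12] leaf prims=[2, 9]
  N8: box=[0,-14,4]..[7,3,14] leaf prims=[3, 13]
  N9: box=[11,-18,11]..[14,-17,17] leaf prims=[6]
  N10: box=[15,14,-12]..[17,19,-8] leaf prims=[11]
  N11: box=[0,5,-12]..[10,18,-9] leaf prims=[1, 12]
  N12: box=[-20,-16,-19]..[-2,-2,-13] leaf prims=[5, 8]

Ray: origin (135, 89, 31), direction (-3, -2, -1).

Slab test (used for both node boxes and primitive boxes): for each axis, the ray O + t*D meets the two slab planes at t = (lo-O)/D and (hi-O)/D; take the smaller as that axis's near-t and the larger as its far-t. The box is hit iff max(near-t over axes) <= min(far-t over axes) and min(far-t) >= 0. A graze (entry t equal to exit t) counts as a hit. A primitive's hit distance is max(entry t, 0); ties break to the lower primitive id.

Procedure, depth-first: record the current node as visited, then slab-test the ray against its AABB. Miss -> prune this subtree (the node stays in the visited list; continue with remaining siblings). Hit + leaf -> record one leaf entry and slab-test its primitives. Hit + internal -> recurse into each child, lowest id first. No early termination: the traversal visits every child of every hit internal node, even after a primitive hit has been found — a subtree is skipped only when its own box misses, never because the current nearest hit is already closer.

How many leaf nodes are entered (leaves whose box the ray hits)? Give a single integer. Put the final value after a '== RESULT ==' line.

Traverse from the root:
N0 x:[39,155/3] y:[33,109/2] z:[14,50] -> hit [39,50], descend [1, 6, 7, 12]
  N1 x:[39,45] y:[33,42] z:[15,43] -> hit [39,42], descend [2, 4, 10, 11]
    N2 x:[39,122/3] y:[40,81/2] z:[28,34] -> miss, prune
    N4 x:[39,43] y:[33,37] z:[15,21] -> miss, prune
    N10 x:[118/3,40] y:[35,75/2] z:[39,43] -> miss, prune
    N11 x:[125/3,45] y:[71/2,42] z:[40,43] -> hit [125/3,42] leaf, test {P1@t=42, P12(miss)}
  N6 x:[39,45] y:[43,109/2] z:[14,42] -> miss, prune
  N7 x:[46,148/3] y:[97/2,101/2] z:[19,41] -> miss, prune
  N12 x:[137/3,155/3] y:[91/2,105/2] z:[44,50] -> hit [137/3,50] leaf, test {P5@t=46, P8(miss)}

Summary -> nodes [0, 1, 2, 4, 10, 11, 6, 7, 12]; box-tests=9; leaf-entries=2; first=P1

== RESULT ==
2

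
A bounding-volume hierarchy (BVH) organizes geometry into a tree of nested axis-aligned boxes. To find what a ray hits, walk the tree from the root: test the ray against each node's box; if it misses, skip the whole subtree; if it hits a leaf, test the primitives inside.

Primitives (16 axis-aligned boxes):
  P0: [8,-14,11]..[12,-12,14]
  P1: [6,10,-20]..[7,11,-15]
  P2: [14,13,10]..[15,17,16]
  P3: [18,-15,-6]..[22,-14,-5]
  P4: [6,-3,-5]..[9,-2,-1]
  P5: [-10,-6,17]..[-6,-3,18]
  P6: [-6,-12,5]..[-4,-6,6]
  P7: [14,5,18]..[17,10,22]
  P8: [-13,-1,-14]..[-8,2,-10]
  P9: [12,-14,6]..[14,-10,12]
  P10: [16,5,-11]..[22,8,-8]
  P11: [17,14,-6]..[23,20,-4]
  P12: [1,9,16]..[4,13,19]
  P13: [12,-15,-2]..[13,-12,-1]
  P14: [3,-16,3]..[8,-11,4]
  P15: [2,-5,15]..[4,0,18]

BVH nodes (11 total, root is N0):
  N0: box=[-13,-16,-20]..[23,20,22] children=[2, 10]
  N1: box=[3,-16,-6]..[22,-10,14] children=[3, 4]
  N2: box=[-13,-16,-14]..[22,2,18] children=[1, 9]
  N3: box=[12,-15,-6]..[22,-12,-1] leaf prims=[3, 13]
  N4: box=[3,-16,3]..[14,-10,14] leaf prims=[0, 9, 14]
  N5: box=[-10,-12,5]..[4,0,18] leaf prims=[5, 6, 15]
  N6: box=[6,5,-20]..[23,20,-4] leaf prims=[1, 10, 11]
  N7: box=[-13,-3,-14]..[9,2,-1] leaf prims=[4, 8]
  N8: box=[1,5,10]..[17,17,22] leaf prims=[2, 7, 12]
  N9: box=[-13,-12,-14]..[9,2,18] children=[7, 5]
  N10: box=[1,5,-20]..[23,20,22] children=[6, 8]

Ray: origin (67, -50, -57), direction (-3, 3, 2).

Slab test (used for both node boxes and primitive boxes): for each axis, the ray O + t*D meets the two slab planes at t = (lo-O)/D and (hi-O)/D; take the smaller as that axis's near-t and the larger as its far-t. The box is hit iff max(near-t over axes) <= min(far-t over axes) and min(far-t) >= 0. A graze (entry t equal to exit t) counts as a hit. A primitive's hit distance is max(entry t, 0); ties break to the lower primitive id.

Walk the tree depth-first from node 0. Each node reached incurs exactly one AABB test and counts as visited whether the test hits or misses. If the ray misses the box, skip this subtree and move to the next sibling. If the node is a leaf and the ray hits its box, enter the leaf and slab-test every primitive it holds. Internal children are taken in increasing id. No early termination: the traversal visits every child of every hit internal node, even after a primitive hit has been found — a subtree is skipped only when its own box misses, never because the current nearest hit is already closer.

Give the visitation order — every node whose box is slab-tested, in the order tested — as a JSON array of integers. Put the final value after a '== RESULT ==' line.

Trace the traversal:
N0 x:[44/3,80/3] y:[34/3,70/3] z:[37/2,79/2] -> hit [37/2,70/3], descend [2, 10]
  N2 x:[15,80/3] y:[34/3,52/3] z:[43/2,75/2] -> miss, prune
  N10 x:[44/3,22] y:[55/3,70/3] z:[37/2,79/2] -> hit [37/2,22], descend [6, 8]
    N6 x:[44/3,61/3] y:[55/3,70/3] z:[37/2,53/2] -> hit [37/2,61/3] leaf, test {P1@t=20, P10(miss), P11(miss)}
    N8 x:[50/3,22] y:[55/3,67/3] z:[67/2,79/2] -> miss, prune

Summary -> nodes [0, 2, 10, 6, 8]; box-tests=5; leaf-entries=1; first=P1

== RESULT ==
[0, 2, 10, 6, 8]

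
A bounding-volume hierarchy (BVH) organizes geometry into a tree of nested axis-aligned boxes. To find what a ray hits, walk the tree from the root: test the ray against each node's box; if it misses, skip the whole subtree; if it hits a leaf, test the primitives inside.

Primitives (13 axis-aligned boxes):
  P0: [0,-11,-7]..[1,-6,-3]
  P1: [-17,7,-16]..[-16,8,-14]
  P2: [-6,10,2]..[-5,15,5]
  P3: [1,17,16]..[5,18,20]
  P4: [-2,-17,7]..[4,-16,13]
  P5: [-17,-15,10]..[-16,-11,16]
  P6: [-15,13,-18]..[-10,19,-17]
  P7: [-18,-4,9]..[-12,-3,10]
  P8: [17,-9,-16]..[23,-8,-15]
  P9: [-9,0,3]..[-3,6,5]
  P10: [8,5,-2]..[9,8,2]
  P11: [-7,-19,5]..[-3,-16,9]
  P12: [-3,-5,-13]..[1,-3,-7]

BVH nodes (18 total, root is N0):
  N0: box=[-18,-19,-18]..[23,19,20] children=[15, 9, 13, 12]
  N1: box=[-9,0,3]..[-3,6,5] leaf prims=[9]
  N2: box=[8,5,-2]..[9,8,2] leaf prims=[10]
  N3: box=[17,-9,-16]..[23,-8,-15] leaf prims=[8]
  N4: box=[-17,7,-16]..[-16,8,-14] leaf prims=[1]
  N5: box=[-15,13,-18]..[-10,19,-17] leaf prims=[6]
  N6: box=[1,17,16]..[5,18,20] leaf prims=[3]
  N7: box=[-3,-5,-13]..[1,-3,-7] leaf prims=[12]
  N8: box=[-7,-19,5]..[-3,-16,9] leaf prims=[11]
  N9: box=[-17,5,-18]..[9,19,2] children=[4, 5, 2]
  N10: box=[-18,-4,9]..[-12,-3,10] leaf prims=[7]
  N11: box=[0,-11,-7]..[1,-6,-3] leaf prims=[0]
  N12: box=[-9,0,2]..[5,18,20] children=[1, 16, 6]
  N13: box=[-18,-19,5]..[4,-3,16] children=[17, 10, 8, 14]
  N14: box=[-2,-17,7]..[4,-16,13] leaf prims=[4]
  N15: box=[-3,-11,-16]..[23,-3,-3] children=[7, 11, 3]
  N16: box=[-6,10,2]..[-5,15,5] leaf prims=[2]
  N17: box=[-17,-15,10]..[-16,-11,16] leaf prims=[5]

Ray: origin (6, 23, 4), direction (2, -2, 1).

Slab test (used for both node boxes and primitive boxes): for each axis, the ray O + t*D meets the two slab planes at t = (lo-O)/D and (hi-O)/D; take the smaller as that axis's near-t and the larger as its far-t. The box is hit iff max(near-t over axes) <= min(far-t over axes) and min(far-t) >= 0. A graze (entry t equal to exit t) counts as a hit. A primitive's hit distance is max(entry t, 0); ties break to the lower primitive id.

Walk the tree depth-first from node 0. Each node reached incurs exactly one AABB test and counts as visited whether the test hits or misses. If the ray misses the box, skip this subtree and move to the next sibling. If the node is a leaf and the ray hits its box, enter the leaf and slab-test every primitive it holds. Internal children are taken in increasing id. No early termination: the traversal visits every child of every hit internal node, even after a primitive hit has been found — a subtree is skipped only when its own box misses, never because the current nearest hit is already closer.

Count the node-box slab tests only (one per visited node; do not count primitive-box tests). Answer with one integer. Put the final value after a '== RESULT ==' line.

Trace the traversal:
N0 x:[-12,17/2] y:[2,21] z:[-22,16] -> hit [2,17/2], descend [9, 12, 13, 15]
  N9 x:[-23/2,3/2] y:[2,9] z:[-22,-2] -> miss, prune
  N12 x:[-15/2,-1/2] y:[5/2,23/2] z:[-2,16] -> miss, prune
  N13 x:[-12,-1] y:[13,21] z:[1,12] -> miss, prune
  N15 x:[-9/2,17/2] y:[13,17] z:[-20,-7] -> miss, prune

5 AABB tests over nodes [0, 9, 12, 13, 15]; 0 leaves entered; closest miss.

== RESULT ==
5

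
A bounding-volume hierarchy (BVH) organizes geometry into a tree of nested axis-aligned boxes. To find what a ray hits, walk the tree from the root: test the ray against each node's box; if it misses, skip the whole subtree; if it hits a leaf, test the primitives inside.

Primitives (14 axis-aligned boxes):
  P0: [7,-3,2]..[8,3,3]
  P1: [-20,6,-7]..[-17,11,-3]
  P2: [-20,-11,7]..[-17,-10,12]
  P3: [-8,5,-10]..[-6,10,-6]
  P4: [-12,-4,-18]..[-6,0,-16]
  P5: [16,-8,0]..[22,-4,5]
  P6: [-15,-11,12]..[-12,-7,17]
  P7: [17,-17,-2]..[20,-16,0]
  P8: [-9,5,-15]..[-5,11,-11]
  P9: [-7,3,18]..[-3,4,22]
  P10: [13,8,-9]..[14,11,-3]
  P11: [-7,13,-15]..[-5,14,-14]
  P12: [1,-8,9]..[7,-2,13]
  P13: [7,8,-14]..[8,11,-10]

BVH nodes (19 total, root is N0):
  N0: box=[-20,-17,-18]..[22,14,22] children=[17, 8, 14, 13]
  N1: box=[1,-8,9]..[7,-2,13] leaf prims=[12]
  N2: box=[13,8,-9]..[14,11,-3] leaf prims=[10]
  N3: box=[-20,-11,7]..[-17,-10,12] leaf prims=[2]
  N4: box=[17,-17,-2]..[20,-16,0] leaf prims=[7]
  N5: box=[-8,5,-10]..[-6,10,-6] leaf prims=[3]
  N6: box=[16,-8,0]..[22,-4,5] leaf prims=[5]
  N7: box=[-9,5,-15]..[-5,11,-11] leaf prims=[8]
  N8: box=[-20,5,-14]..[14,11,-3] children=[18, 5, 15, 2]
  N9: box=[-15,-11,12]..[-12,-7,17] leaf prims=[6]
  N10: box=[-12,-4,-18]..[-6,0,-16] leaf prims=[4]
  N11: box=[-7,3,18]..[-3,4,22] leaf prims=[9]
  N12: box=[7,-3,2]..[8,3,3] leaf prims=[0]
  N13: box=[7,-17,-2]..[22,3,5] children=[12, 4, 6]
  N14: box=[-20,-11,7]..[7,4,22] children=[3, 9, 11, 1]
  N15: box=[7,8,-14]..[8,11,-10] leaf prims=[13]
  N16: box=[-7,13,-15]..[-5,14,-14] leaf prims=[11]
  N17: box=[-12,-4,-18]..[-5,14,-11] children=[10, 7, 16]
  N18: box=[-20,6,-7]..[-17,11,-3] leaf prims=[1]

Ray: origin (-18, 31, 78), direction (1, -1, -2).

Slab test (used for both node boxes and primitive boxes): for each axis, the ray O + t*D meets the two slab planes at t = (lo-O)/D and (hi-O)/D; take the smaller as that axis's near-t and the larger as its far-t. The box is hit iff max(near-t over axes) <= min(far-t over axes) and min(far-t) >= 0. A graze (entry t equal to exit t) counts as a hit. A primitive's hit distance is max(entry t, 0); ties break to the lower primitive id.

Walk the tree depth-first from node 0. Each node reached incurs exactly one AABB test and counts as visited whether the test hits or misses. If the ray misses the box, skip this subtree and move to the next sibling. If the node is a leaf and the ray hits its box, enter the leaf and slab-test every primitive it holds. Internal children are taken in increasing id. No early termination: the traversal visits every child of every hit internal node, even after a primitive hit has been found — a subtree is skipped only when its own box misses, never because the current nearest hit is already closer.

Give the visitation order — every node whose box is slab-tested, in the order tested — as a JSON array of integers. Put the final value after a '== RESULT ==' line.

Traverse from the root:
N0 x:[-2,40] y:[17,48] z:[28,48] -> hit [28,40], descend [8, 13, 14, 17]
  N8 x:[-2,32] y:[20,26] z:[81/2,46] -> miss, prune
  N13 x:[25,40] y:[28,48] z:[73/2,40] -> hit [73/2,40], descend [4, 6, 12]
    N4 x:[35,38] y:[47,48] z:[39,40] -> miss, prune
    N6 x:[34,40] y:[35,39] z:[73/2,39] -> hit [73/2,39] leaf, test {P5@t=73/2}
    N12 x:[25,26] y:[28,34] z:[75/2,38] -> miss, prune
  N14 x:[-2,25] y:[27,42] z:[28,71/2] -> miss, prune
  N17 x:[6,13] y:[17,35] z:[89/2,48] -> miss, prune

Visited [0, 8, 13, 4, 6, 12, 14, 17]. Tests: 8 box, 1 leaf. Nearest: P5.

== RESULT ==
[0, 8, 13, 4, 6, 12, 14, 17]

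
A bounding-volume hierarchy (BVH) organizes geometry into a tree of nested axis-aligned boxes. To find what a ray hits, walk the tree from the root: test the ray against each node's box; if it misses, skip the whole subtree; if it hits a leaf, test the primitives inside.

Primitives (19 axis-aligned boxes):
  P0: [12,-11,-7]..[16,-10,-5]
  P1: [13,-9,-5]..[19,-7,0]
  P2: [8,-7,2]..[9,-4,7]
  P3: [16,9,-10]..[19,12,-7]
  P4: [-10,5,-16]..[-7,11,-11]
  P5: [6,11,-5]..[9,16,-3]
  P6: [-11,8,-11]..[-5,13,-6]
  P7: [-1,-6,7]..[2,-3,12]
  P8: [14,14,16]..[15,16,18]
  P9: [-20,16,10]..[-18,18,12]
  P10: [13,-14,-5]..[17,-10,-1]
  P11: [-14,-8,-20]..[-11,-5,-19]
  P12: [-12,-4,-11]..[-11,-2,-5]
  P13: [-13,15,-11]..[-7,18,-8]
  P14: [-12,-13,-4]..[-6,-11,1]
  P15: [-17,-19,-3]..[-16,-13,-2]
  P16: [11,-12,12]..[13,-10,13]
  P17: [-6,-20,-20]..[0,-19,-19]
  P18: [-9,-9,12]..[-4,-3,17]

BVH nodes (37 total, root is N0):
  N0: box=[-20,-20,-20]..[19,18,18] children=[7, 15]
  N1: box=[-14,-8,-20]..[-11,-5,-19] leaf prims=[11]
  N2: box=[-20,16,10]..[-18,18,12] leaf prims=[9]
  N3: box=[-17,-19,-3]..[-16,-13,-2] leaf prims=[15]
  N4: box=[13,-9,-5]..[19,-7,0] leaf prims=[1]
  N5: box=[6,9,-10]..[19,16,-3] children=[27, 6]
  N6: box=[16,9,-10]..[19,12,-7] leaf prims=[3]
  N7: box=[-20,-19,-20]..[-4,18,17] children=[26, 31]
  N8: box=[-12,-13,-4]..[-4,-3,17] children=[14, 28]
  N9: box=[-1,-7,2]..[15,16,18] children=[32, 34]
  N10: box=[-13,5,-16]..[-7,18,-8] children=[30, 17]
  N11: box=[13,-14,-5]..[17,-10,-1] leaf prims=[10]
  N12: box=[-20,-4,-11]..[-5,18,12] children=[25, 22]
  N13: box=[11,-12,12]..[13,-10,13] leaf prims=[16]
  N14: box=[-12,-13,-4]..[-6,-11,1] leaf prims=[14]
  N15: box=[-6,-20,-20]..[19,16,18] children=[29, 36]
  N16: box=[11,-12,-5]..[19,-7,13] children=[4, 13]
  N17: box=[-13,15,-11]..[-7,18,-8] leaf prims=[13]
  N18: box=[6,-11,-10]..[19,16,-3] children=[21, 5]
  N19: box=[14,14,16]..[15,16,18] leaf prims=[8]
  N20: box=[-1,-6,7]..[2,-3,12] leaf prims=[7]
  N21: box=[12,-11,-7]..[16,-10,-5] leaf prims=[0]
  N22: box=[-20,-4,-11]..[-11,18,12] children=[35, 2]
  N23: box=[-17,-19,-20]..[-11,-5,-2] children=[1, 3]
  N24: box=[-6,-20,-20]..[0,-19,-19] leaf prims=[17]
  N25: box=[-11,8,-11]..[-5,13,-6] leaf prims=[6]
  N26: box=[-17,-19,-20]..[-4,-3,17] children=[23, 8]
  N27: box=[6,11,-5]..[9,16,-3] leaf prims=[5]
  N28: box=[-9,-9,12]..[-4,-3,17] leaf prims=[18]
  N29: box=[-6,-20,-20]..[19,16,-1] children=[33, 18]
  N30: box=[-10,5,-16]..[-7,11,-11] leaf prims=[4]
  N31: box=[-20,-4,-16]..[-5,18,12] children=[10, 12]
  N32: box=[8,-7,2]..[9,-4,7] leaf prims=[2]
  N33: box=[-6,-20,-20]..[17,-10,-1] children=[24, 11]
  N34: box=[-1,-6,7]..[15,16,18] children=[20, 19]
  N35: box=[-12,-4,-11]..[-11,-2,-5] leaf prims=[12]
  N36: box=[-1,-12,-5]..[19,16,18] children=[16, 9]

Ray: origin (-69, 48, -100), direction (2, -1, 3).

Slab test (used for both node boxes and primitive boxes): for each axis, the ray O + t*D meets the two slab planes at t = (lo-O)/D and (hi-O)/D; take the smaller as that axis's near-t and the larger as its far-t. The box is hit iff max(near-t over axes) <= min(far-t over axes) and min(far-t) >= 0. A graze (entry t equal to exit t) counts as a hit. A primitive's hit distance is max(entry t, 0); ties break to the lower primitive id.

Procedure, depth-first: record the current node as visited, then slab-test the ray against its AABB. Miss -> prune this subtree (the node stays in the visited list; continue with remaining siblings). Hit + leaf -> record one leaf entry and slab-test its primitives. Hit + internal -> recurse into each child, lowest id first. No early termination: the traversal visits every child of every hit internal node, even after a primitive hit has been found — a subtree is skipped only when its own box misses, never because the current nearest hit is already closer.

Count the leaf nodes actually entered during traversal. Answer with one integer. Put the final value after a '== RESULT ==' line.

Walk:
N0 x:[49/2,44] y:[30,68] z:[80/3,118/3] -> hit [30,118/3], descend [7, 15]
  N7 x:[49/2,65/2] y:[30,67] z:[80/3,39] -> hit [30,65/2], descend [26, 31]
    N26 x:[26,65/2] y:[51,67] z:[80/3,39] -> miss, prune
    N31 x:[49/2,32] y:[30,52] z:[28,112/3] -> hit [30,32], descend [10, 12]
      N10 x:[28,31] y:[30,43] z:[28,92/3] -> hit [30,92/3], descend [17, 30]
        N17 x:[28,31] y:[30,33] z:[89/3,92/3] -> hit [30,92/3] leaf, test {P13@t=30}
        N30 x:[59/2,31] y:[37,43] z:[28,89/3] -> miss, prune
      N12 x:[49/2,32] y:[30,52] z:[89/3,112/3] -> hit [30,32], descend [22, 25]
        N22 x:[49/2,29] y:[30,52] z:[89/3,112/3] -> miss, prune
        N25 x:[29,32] y:[35,40] z:[89/3,94/3] -> miss, prune
  N15 x:[63/2,44] y:[32,68] z:[80/3,118/3] -> hit [32,118/3], descend [29, 36]
    N29 x:[63/2,44] y:[32,68] z:[80/3,33] -> hit [32,33], descend [18, 33]
      N18 x:[75/2,44] y:[32,59] z:[30,97/3] -> miss, prune
      N33 x:[63/2,43] y:[58,68] z:[80/3,33] -> miss, prune
    N36 x:[34,44] y:[32,60] z:[95/3,118/3] -> hit [34,118/3], descend [9, 16]
      N9 x:[34,42] y:[32,55] z:[34,118/3] -> hit [34,118/3], descend [32, 34]
        N32 x:[77/2,39] y:[52,55] z:[34,107/3] -> miss, prune
        N34 x:[34,42] y:[32,54] z:[107/3,118/3] -> hit [107/3,118/3], descend [19, 20]
          N19 x:[83/2,42] y:[32,34] z:[116/3,118/3] -> miss, prune
          N20 x:[34,71/2] y:[51,54] z:[107/3,112/3] -> miss, prune
      N16 x:[40,44] y:[55,60] z:[95/3,113/3] -> miss, prune

Summary -> nodes [0, 7, 26, 31, 10, 17, 30, 12, 22, 25, 15, 29, 18, 33, 36, 9, 32, 34, 19, 20, 16]; box-tests=21; leaf-entries=1; first=P13

== RESULT ==
1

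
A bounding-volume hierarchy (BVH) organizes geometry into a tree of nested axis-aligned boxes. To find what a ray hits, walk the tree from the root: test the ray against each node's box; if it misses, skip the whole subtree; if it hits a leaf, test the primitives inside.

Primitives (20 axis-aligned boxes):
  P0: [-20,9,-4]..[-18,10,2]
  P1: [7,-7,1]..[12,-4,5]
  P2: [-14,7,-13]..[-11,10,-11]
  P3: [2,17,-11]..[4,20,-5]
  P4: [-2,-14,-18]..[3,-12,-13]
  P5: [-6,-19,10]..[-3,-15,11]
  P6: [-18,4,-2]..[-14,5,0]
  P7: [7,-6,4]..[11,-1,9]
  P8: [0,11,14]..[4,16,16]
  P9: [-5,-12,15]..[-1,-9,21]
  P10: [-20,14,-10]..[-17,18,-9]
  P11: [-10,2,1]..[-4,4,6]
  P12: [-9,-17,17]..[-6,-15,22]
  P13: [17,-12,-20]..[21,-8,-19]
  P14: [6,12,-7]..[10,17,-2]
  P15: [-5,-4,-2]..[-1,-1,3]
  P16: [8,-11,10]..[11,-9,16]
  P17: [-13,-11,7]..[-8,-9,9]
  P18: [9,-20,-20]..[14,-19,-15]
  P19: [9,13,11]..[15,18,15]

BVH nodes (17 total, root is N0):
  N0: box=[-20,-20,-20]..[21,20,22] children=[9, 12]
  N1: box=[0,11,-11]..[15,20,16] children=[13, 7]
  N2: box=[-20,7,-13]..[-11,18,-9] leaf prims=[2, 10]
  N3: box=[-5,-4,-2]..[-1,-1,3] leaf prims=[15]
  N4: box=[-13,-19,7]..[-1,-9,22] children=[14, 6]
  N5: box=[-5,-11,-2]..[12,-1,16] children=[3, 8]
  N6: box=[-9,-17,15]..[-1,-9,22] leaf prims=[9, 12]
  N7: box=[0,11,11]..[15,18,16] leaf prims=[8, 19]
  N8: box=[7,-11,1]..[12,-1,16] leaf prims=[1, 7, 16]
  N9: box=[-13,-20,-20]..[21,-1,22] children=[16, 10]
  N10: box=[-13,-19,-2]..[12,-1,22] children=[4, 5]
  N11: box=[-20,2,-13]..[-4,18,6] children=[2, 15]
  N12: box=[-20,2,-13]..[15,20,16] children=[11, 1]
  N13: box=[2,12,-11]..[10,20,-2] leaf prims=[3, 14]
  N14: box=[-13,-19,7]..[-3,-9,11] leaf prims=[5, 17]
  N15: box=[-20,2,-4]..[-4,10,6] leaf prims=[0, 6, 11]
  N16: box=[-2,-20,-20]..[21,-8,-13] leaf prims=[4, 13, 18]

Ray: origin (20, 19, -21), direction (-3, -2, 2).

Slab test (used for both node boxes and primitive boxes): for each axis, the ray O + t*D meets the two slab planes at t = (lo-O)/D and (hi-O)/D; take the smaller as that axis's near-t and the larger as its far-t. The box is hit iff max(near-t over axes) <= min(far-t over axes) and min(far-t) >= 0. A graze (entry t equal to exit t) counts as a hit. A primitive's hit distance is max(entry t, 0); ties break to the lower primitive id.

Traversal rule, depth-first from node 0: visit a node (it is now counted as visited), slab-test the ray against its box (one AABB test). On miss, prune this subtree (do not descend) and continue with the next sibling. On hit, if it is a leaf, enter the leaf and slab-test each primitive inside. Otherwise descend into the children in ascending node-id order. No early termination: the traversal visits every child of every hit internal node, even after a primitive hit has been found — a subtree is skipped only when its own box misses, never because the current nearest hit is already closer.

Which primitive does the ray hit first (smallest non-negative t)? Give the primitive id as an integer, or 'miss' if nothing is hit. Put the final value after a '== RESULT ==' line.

Trace the traversal:
N0 x:[-1/3,40/3] y:[-1/2,39/2] z:[1/2,43/2] -> hit [1/2,40/3], descend [9, 12]
  N9 x:[-1/3,11] y:[10,39/2] z:[1/2,43/2] -> hit [10,11], descend [10, 16]
    N10 x:[8/3,11] y:[10,19] z:[19/2,43/2] -> hit [10,11], descend [4, 5]
      N4 x:[7,11] y:[14,19] z:[14,43/2] -> miss, prune
      N5 x:[8/3,25/3] y:[10,15] z:[19/2,37/2] -> miss, prune
    N16 x:[-1/3,22/3] y:[27/2,39/2] z:[1/2,4] -> miss, prune
  N12 x:[5/3,40/3] y:[-1/2,17/2] z:[4,37/2] -> hit [4,17/2], descend [1, 11]
    N1 x:[5/3,20/3] y:[-1/2,4] z:[5,37/2] -> miss, prune
    N11 x:[8,40/3] y:[1/2,17/2] z:[4,27/2] -> hit [8,17/2], descend [2, 15]
      N2 x:[31/3,40/3] y:[1/2,6] z:[4,6] -> miss, prune
      N15 x:[8,40/3] y:[9/2,17/2] z:[17/2,27/2] -> hit [17/2,17/2] leaf, test {P0(miss), P6(miss), P11(miss)}

order=[0, 9, 10, 4, 5, 16, 12, 1, 11, 2, 15]  |boxes|=11  |leaves|=1  hit=miss

== RESULT ==
miss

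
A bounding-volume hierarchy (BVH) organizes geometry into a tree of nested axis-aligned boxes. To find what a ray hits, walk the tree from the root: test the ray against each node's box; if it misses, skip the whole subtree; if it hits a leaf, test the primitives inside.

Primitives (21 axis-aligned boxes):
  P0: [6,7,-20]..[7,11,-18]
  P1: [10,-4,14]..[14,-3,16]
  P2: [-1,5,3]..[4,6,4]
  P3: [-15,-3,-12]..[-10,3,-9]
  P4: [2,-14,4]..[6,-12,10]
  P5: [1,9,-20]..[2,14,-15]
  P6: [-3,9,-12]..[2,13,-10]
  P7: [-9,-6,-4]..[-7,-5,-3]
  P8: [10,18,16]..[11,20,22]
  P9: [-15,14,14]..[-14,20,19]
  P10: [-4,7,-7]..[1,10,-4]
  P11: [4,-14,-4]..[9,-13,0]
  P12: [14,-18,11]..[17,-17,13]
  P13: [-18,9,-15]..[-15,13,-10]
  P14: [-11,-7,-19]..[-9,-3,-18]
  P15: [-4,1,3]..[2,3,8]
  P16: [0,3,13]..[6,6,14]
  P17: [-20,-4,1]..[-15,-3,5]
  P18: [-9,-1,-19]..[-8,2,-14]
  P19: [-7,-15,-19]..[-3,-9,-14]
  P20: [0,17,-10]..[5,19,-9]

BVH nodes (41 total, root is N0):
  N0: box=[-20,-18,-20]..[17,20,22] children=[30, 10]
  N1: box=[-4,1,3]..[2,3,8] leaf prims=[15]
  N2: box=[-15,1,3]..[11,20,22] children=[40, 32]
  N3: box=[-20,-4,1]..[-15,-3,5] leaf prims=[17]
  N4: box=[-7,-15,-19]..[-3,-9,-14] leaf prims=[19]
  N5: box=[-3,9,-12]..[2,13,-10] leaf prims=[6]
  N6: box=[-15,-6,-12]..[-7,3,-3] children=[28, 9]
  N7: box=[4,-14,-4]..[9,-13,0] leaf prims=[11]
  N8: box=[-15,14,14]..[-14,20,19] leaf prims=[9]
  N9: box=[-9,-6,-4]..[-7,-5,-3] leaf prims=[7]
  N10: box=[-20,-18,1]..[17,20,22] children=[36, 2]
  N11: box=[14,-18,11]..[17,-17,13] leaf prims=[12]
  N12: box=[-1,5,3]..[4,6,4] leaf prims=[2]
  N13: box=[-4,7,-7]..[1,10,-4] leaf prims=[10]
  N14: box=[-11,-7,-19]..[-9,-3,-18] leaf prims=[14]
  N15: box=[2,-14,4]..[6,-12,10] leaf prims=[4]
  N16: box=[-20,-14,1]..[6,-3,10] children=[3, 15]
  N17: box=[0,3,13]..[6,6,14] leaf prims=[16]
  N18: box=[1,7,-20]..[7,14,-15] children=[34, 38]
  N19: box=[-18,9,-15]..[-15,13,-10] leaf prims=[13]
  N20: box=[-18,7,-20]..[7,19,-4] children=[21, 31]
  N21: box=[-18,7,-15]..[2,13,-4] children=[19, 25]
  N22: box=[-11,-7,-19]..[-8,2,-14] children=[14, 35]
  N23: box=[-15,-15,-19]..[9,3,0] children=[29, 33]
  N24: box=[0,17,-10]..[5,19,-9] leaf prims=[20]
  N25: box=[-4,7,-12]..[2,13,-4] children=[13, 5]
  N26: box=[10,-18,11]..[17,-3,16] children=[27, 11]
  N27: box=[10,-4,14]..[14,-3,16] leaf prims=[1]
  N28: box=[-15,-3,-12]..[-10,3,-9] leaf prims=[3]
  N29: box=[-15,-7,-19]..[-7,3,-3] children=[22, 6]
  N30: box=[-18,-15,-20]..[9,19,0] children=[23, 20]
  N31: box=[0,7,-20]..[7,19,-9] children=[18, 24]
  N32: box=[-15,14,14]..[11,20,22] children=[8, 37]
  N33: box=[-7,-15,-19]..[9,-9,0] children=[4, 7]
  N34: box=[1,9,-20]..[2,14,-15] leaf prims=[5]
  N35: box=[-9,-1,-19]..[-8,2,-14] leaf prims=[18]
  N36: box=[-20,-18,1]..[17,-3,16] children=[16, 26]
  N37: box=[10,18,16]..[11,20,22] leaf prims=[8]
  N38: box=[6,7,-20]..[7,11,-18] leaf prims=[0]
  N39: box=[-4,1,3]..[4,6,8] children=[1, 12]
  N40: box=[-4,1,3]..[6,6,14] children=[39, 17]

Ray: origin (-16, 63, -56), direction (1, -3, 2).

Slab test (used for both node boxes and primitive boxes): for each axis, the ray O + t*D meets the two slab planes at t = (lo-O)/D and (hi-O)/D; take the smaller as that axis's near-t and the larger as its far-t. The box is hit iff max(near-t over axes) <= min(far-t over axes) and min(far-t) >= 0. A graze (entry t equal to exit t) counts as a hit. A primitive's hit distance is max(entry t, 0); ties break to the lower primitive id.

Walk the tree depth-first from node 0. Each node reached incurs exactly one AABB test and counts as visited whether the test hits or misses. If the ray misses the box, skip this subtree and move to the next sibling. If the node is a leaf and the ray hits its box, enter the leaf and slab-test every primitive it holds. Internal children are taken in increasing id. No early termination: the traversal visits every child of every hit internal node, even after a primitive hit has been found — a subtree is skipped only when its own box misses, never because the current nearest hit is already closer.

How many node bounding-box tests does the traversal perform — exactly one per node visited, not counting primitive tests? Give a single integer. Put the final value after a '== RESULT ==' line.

Walk:
N0 x:[-4,33] y:[43/3,27] z:[18,39] -> hit [18,27], descend [10, 30]
  N10 x:[-4,33] y:[43/3,27] z:[57/2,39] -> miss, prune
  N30 x:[-2,25] y:[44/3,26] z:[18,28] -> hit [18,25], descend [20, 23]
    N20 x:[-2,23] y:[44/3,56/3] z:[18,26] -> hit [18,56/3], descend [21, 31]
      N21 x:[-2,18] y:[50/3,56/3] z:[41/2,26] -> miss, prune
      N31 x:[16,23] y:[44/3,56/3] z:[18,47/2] -> hit [18,56/3], descend [18, 24]
        N18 x:[17,23] y:[49/3,56/3] z:[18,41/2] -> hit [18,56/3], descend [34, 38]
          N34 x:[17,18] y:[49/3,18] z:[18,41/2] -> hit [18,18] leaf, test {P5@t=18}
          N38 x:[22,23] y:[52/3,56/3] z:[18,19] -> miss, prune
        N24 x:[16,21] y:[44/3,46/3] z:[23,47/2] -> miss, prune
    N23 x:[1,25] y:[20,26] z:[37/2,28] -> hit [20,25], descend [29, 33]
      N29 x:[1,9] y:[20,70/3] z:[37/2,53/2] -> miss, prune
      N33 x:[9,25] y:[24,26] z:[37/2,28] -> hit [24,25], descend [4, 7]
        N4 x:[9,13] y:[24,26] z:[37/2,21] -> miss, prune
        N7 x:[20,25] y:[76/3,77/3] z:[26,28] -> miss, prune

order=[0, 10, 30, 20, 21, 31, 18, 34, 38, 24, 23, 29, 33, 4, 7]  |boxes|=15  |leaves|=1  hit=P5

== RESULT ==
15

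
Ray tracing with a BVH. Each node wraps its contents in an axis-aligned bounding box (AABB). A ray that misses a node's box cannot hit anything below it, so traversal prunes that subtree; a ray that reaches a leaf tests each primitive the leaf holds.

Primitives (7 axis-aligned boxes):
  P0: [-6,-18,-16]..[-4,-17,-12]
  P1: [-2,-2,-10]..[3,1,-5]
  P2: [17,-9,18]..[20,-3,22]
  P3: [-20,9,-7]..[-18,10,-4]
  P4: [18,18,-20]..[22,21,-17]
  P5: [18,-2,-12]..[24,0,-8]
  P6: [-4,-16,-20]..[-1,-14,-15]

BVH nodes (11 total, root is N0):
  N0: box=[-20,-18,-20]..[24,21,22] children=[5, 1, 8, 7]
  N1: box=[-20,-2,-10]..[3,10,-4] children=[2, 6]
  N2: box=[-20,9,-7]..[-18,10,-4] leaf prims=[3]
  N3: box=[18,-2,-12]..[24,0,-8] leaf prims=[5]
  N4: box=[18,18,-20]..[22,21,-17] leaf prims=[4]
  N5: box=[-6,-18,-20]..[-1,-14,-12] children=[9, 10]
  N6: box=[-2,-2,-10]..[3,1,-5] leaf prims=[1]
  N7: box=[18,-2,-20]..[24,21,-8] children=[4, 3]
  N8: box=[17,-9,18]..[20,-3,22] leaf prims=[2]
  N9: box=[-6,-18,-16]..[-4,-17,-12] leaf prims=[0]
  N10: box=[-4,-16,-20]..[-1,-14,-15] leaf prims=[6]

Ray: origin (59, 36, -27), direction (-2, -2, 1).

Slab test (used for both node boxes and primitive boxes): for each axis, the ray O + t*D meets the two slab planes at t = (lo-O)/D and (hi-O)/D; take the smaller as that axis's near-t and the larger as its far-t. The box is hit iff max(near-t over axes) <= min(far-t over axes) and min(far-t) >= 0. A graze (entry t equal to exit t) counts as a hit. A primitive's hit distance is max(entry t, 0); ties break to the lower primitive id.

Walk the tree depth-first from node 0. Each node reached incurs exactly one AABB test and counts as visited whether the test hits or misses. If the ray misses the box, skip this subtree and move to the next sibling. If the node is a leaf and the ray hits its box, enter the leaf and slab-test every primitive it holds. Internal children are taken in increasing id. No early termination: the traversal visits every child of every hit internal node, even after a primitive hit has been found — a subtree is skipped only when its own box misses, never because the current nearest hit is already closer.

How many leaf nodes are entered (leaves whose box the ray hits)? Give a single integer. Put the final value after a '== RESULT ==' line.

Trace the traversal:
N0 x:[35/2,79/2] y:[15/2,27] z:[7,49] -> hit [35/2,27], descend [1, 5, 7, 8]
  N1 x:[28,79/2] y:[13,19] z:[17,23] -> miss, prune
  N5 x:[30,65/2] y:[25,27] z:[7,15] -> miss, prune
  N7 x:[35/2,41/2] y:[15/2,19] z:[7,19] -> hit [35/2,19], descend [3, 4]
    N3 x:[35/2,41/2] y:[18,19] z:[15,19] -> hit [18,19] leaf, test {P5@t=18}
    N4 x:[37/2,41/2] y:[15/2,9] z:[7,10] -> miss, prune
  N8 x:[39/2,21] y:[39/2,45/2] z:[45,49] -> miss, prune

Visited [0, 1, 5, 7, 3, 4, 8]. Tests: 7 box, 1 leaf. Nearest: P5.

== RESULT ==
1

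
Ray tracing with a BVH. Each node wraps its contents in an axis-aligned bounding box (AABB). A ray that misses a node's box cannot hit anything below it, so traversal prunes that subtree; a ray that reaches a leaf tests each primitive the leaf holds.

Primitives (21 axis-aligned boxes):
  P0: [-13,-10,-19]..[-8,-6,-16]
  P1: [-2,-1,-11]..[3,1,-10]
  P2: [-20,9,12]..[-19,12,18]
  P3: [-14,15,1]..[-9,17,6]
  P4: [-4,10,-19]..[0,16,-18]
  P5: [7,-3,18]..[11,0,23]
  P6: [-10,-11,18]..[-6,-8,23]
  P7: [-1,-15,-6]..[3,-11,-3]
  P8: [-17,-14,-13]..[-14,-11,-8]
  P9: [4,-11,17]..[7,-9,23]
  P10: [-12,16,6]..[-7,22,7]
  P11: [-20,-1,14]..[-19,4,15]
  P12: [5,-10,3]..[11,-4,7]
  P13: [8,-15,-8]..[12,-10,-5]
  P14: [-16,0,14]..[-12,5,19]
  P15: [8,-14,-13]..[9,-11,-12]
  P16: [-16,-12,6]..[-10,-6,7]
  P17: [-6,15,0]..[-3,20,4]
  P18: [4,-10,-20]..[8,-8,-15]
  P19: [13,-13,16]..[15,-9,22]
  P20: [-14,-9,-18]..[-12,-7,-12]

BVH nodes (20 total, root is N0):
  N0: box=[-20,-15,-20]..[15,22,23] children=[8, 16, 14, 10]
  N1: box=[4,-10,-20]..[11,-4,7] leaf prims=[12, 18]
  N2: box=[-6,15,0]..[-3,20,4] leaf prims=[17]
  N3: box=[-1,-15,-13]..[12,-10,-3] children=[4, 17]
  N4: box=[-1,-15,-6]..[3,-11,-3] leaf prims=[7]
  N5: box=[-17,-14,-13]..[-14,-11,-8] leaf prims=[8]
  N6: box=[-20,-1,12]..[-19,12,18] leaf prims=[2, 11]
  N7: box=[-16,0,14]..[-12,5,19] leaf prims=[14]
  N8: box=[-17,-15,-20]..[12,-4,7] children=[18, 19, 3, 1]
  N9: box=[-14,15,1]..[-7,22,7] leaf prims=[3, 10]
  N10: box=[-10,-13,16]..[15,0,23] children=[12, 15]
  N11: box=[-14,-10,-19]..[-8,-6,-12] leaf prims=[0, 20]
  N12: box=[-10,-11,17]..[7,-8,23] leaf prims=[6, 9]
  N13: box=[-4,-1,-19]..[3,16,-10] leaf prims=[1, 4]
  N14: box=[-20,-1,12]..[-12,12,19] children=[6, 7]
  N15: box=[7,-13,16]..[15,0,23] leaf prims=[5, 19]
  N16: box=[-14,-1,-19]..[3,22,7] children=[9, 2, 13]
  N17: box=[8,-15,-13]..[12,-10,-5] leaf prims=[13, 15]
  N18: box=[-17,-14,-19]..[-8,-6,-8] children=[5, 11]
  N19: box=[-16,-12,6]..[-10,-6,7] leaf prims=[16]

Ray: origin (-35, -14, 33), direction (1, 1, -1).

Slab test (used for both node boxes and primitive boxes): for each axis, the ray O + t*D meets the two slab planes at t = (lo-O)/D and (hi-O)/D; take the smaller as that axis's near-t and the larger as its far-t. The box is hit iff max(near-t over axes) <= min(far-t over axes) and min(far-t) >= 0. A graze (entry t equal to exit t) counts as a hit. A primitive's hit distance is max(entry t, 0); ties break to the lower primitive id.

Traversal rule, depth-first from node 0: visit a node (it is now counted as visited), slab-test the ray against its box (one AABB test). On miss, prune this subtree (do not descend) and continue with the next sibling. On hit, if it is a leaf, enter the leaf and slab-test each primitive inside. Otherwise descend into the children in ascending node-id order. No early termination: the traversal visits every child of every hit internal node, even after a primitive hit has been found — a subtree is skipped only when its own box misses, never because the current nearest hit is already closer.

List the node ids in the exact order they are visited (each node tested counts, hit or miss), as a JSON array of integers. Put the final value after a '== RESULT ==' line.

Trace the traversal:
N0 x:[15,50] y:[-1,36] z:[10,53] -> hit [15,36], descend [8, 10, 14, 16]
  N8 x:[18,47] y:[-1,10] z:[26,53] -> miss, prune
  N10 x:[25,50] y:[1,14] z:[10,17] -> miss, prune
  N14 x:[15,23] y:[13,26] z:[14,21] -> hit [15,21], descend [6, 7]
    N6 x:[15,16] y:[13,26] z:[15,21] -> hit [15,16] leaf, test {P2(miss), P11(miss)}
    N7 x:[19,23] y:[14,19] z:[14,19] -> hit [19,19] leaf, test {P14@t=19}
  N16 x:[21,38] y:[13,36] z:[26,52] -> hit [26,36], descend [2, 9, 13]
    N2 x:[29,32] y:[29,34] z:[29,33] -> hit [29,32] leaf, test {P17@t=29}
    N9 x:[21,28] y:[29,36] z:[26,32] -> miss, prune
    N13 x:[31,38] y:[13,30] z:[43,52] -> miss, prune

10 AABB tests over nodes [0, 8, 10, 14, 6, 7, 16, 2, 9, 13]; 3 leaves entered; closest P14.

== RESULT ==
[0, 8, 10, 14, 6, 7, 16, 2, 9, 13]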